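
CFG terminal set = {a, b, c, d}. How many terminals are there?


Terminal symbols: a, b, c, d
Counting each: a (#1), b (#2), c (#3), d (#4)
Total = 4

4


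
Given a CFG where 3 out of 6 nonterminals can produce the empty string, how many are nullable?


Nonterminals: {S, A, B, C, D, E}
A nonterminal is nullable if it can derive epsilon
Counting nullable nonterminals: 3
Total nullable = 3

3


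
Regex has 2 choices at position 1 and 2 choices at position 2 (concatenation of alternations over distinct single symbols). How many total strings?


First group: 2 alternatives
Second group: 2 alternatives
Concatenation: each choice from group 1 pairs with each from group 2
Total = 2 x 2 = 4

4


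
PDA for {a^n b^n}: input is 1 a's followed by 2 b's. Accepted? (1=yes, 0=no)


Language requires equal numbers of a's and b's
PDA pushes for each 'a', pops for each 'b'
Number of a's = 1
Number of b's = 2
1 != 2 -> Reject

0


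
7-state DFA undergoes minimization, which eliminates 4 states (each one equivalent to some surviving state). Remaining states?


Original DFA: 7 states
Redundant states removed: 4
Minimized states = original - removed
= 7 - 4
= 3

3


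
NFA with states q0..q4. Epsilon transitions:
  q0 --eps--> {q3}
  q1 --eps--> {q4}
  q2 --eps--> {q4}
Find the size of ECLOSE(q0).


Starting from q0
Initialize closure = {q0}
Follow epsilon from q0 -> add q3
Final closure: {q0, q3}
Size = 2

2


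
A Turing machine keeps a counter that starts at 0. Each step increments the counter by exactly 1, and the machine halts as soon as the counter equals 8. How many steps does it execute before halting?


Counter starts at 0. Counting sequence:
  Step 1: counter = 1
  Step 2: counter = 2
  Step 3: counter = 3
  Step 4: counter = 4
  Step 5: counter = 5
  Step 6: counter = 6
  Step 7: counter = 7
  Step 8: counter = 8
Counter reached 8 -> halt
Total steps = 8

8


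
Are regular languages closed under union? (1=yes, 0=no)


Regular languages are closed under all standard operations:
- Union: Yes (product construction)
- Intersection: Yes (product construction)
- Complement: Yes (swap accept/reject)
- Concatenation: Yes (NFA construction)
Operation: union -> Closed

1


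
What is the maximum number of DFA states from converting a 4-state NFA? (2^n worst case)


NFA has 4 states
Subset construction: each DFA state = subset of NFA states
Maximum subsets = 2^4
2^4 = 16

16


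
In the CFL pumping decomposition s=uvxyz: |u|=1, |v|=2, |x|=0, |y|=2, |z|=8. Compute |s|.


|s| = |u| + |v| + |x| + |y| + |z|
= 1 + 2 + 0 + 2 + 8
= 3 + 0 + 10
= 3 + 10
= 13

13


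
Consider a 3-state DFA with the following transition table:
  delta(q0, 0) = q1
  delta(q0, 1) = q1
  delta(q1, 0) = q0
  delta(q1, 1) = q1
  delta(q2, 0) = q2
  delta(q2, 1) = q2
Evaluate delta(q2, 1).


Looking up transition function:
delta(q2, 1) in the table
Row: q2, Column: 1
Result: q2

q2


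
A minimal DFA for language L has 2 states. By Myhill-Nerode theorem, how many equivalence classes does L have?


Myhill-Nerode theorem:
Number of equivalence classes = number of states in minimal DFA
Minimal DFA states = 2
Therefore equivalence classes = 2

2


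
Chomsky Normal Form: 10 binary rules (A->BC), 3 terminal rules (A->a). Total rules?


CNF allows two rule forms:
  A -> BC (binary): 10 rules
  A -> a (terminal): 3 rules
Total = 10 + 3 = 13

13


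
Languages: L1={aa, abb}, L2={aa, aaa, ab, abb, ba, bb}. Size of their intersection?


L1 = {aa, abb}
L2 = {aa, aaa, ab, abb, ba, bb}
Checking each string in L1 against L2:
  'aa': in L2? Yes
  'abb': in L2? Yes
Intersection = {aa, abb}
|L1 ∩ L2| = 2

2


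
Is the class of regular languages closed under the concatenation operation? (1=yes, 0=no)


Regular languages are closed under:
- Union (DFA product construction)
- Intersection (DFA product construction)
- Complement (swap accept/reject states)
- Concatenation (NFA construction)
- Kleene star (NFA construction)
concatenation is in this list
Therefore: closed

1


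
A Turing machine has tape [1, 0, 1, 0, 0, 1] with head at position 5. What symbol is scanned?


Tape: [1, 0, 1, 0, 0, 1]
Positions: 0 1 2 3 4 5
Values:    1 0 1 0 0 1
Head at position 5
tape[5] = 1

1


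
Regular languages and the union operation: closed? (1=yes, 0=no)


Regular languages are closed under all standard operations:
- Union: Yes (product construction)
- Intersection: Yes (product construction)
- Complement: Yes (swap accept/reject)
- Concatenation: Yes (NFA construction)
Operation: union -> Closed

1


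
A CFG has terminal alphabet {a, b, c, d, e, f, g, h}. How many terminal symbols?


Terminal symbols: a, b, c, d, e, f, g, h
Counting each: a (#1), b (#2), c (#3), d (#4), e (#5), f (#6), g (#7), h (#8)
Total = 8

8


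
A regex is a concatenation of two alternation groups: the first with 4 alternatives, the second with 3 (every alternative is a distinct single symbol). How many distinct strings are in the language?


First group: 4 alternatives
Second group: 3 alternatives
Concatenation: each choice from group 1 pairs with each from group 2
Total = 4 x 3 = 12

12


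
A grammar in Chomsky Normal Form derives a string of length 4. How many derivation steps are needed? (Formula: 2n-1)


Chomsky Normal Form derivation:
String length n = 4
Each step either:
  - Splits a nonterminal into two (n-1 such steps)
  - Converts a nonterminal to terminal (n such steps)
Total = (n-1) + n = 2n - 1
= 2(4) - 1
= 8 - 1
= 7

7


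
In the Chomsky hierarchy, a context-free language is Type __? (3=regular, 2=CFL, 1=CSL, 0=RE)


Chomsky hierarchy levels:
  Type 3: Regular (DFA/NFA/regex)
  Type 2: Context-free (PDA)
  Type 1: Context-sensitive
  Type 0: Recursively enumerable (TM)
'context-free' corresponds to Type 2

2


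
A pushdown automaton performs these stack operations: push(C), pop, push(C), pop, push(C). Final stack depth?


Tracing stack operations:
  push(C) -> stack = [C], depth=1
  pop -> removed C, stack = [], depth=0
  push(C) -> stack = [C], depth=1
  pop -> removed C, stack = [], depth=0
  push(C) -> stack = [C], depth=1
Final depth = 1

1


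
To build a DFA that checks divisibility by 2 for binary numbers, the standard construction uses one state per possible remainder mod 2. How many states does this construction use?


Divisibility by 2 is tracked via the remainder mod 2: 0, 1, ..., 1
The construction assigns one state to each remainder
Number of remainders = 2

2


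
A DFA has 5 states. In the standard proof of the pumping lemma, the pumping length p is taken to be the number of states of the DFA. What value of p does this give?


Pumping lemma for regular languages (standard proof):
Take p = |Q|, the number of DFA states.
Any string of length >= |Q| passes through |Q|+1 states while reading its first |Q| symbols,
so by pigeonhole some state repeats, giving the loop that can be pumped.
Here |Q| = 5
Therefore the proof uses p = 5

5


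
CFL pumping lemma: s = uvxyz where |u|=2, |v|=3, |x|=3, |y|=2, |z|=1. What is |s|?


|s| = |u| + |v| + |x| + |y| + |z|
= 2 + 3 + 3 + 2 + 1
= 5 + 3 + 3
= 8 + 3
= 11

11


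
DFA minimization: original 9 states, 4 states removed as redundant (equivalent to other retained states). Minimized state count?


Original DFA: 9 states
Redundant states removed: 4
Minimized states = original - removed
= 9 - 4
= 5

5


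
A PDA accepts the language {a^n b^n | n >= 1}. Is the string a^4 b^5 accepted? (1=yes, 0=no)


Language requires equal numbers of a's and b's
PDA pushes for each 'a', pops for each 'b'
Number of a's = 4
Number of b's = 5
4 != 5 -> Reject

0


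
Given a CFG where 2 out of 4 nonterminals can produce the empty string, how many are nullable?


Nonterminals: {S, A, B, C}
A nonterminal is nullable if it can derive epsilon
Counting nullable nonterminals: 2
Total nullable = 2

2


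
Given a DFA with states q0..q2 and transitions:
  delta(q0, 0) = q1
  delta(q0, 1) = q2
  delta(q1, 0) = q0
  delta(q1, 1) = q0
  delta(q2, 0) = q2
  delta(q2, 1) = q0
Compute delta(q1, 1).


Looking up transition function:
delta(q1, 1) in the table
Row: q1, Column: 1
Result: q0

q0


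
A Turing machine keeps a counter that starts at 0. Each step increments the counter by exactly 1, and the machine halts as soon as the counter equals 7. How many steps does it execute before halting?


Counter starts at 0. Counting sequence:
  Step 1: counter = 1
  Step 2: counter = 2
  Step 3: counter = 3
  Step 4: counter = 4
  Step 5: counter = 5
  Step 6: counter = 6
  Step 7: counter = 7
Counter reached 7 -> halt
Total steps = 7

7


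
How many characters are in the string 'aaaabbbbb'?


String: 'aaaabbbbb'
Counting characters:
  'a' appears 4 time(s)
  'b' appears 5 time(s)
Total length = 4 + 5 = 9

9


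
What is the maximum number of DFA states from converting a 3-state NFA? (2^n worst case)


NFA has 3 states
Subset construction: each DFA state = subset of NFA states
Maximum subsets = 2^3
2^3 = 8

8


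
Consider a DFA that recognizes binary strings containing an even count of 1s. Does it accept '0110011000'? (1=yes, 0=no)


DFA has 2 states: q_even (start, accept=yes) and q_odd
Processing string '0110011000' character by character:
  Position 0: read '0', 1-count=0 -> q_even (no change)
  Position 1: read '1', 1-count=1 -> q_odd
  Position 2: read '1', 1-count=2 -> q_even
  Position 3: read '0', 1-count=2 -> q_even (no change)
  Position 4: read '0', 1-count=2 -> q_even (no change)
  Position 5: read '1', 1-count=3 -> q_odd
  Position 6: read '1', 1-count=4 -> q_even
  Position 7: read '0', 1-count=4 -> q_even (no change)
  Position 8: read '0', 1-count=4 -> q_even (no change)
  Position 9: read '0', 1-count=4 -> q_even (no change)
Final state: q_even, total 1s = 4 (even); the DFA requires an even count -> accept

1


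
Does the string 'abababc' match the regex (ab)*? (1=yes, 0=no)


Pattern: (ab)*
String: 'abababc'
Pattern requires: zero or more repetitions of 'ab'
Length 7 is odd -> cannot be (ab)* -> no match
Result: 0

0


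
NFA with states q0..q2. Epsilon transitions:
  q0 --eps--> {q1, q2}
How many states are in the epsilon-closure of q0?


Starting from q0
Initialize closure = {q0}
Follow epsilon from q0 -> add q1
Follow epsilon from q0 -> add q2
Final closure: {q0, q1, q2}
Size = 3

3


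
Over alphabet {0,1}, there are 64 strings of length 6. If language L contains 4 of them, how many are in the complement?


Alphabet: {0,1}
String length: 6
Total strings of length 6 = 2^6 = 64
Strings in L = 4
Complement = total - |L|
= 64 - 4
= 60

60


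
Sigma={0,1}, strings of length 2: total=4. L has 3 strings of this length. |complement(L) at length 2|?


Alphabet: {0,1}
String length: 2
Total strings of length 2 = 2^2 = 4
Strings in L = 3
Complement = total - |L|
= 4 - 3
= 1

1


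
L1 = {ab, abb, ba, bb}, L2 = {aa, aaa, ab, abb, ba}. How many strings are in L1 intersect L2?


L1 = {ab, abb, ba, bb}
L2 = {aa, aaa, ab, abb, ba}
Checking each string in L1 against L2:
  'ab': in L2? Yes
  'abb': in L2? Yes
  'ba': in L2? Yes
  'bb': in L2? No
Intersection = {ab, abb, ba}
|L1 ∩ L2| = 3

3


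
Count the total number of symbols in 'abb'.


String: 'abb'
Counting characters:
  'a' appears 1 time(s)
  'b' appears 2 time(s)
Total length = 1 + 2 = 3

3


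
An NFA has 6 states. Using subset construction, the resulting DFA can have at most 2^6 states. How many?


NFA has 6 states
Subset construction: each DFA state = subset of NFA states
Maximum subsets = 2^6
2^6 = 64

64


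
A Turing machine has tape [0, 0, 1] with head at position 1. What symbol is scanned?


Tape: [0, 0, 1]
Positions: 0 1 2
Values:    0 0 1
Head at position 1
tape[1] = 0

0


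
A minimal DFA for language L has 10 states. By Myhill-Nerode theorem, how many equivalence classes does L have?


Myhill-Nerode theorem:
Number of equivalence classes = number of states in minimal DFA
Minimal DFA states = 10
Therefore equivalence classes = 10

10


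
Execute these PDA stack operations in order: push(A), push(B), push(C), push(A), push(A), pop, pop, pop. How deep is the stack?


Tracing stack operations:
  push(A) -> stack = [A], depth=1
  push(B) -> stack = [A,B], depth=2
  push(C) -> stack = [A,B,C], depth=3
  push(A) -> stack = [A,B,C,A], depth=4
  push(A) -> stack = [A,B,C,A,A], depth=5
  pop -> removed A, stack = [A,B,C,A], depth=4
  pop -> removed A, stack = [A,B,C], depth=3
  pop -> removed C, stack = [A,B], depth=2
Final depth = 2

2


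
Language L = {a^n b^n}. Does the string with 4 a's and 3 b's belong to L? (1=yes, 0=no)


Language requires equal numbers of a's and b's
PDA pushes for each 'a', pops for each 'b'
Number of a's = 4
Number of b's = 3
4 != 3 -> Reject

0


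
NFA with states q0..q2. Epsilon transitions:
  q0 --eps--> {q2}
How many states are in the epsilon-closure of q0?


Starting from q0
Initialize closure = {q0}
Follow epsilon from q0 -> add q2
Final closure: {q0, q2}
Size = 2

2


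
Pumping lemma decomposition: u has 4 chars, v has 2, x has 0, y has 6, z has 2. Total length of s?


|s| = |u| + |v| + |x| + |y| + |z|
= 4 + 2 + 0 + 6 + 2
= 6 + 0 + 8
= 6 + 8
= 14

14


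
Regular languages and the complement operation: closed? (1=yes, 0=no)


Regular languages are closed under all standard operations:
- Union: Yes (product construction)
- Intersection: Yes (product construction)
- Complement: Yes (swap accept/reject)
- Concatenation: Yes (NFA construction)
Operation: complement -> Closed

1


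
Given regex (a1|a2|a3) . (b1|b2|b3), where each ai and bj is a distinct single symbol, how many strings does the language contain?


First group: 3 alternatives
Second group: 3 alternatives
Concatenation: each choice from group 1 pairs with each from group 2
Total = 3 x 3 = 9

9


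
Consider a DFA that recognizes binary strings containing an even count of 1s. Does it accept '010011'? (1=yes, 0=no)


DFA has 2 states: q_even (start, accept=yes) and q_odd
Processing string '010011' character by character:
  Position 0: read '0', 1-count=0 -> q_even (no change)
  Position 1: read '1', 1-count=1 -> q_odd
  Position 2: read '0', 1-count=1 -> q_odd (no change)
  Position 3: read '0', 1-count=1 -> q_odd (no change)
  Position 4: read '1', 1-count=2 -> q_even
  Position 5: read '1', 1-count=3 -> q_odd
Final state: q_odd, total 1s = 3 (odd); the DFA requires an even count -> reject

0


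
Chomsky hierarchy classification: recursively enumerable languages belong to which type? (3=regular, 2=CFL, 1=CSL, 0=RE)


Chomsky hierarchy levels:
  Type 3: Regular (DFA/NFA/regex)
  Type 2: Context-free (PDA)
  Type 1: Context-sensitive
  Type 0: Recursively enumerable (TM)
'recursively enumerable' corresponds to Type 0

0


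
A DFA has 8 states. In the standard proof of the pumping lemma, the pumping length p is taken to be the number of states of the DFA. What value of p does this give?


Pumping lemma for regular languages (standard proof):
Take p = |Q|, the number of DFA states.
Any string of length >= |Q| passes through |Q|+1 states while reading its first |Q| symbols,
so by pigeonhole some state repeats, giving the loop that can be pumped.
Here |Q| = 8
Therefore the proof uses p = 8

8


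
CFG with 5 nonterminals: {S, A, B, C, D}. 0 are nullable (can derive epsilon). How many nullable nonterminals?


Nonterminals: {S, A, B, C, D}
A nonterminal is nullable if it can derive epsilon
Counting nullable nonterminals: 0
Total nullable = 0

0


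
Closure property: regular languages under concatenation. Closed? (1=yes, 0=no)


Regular languages are closed under:
- Union (DFA product construction)
- Intersection (DFA product construction)
- Complement (swap accept/reject states)
- Concatenation (NFA construction)
- Kleene star (NFA construction)
concatenation is in this list
Therefore: closed

1


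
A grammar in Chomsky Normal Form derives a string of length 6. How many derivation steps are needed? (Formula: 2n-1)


Chomsky Normal Form derivation:
String length n = 6
Each step either:
  - Splits a nonterminal into two (n-1 such steps)
  - Converts a nonterminal to terminal (n such steps)
Total = (n-1) + n = 2n - 1
= 2(6) - 1
= 12 - 1
= 11

11


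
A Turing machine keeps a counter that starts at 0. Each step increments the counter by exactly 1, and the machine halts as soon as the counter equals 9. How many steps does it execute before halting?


Counter starts at 0. Counting sequence:
  Step 1: counter = 1
  Step 2: counter = 2
  Step 3: counter = 3
  Step 4: counter = 4
  Step 5: counter = 5
  Step 6: counter = 6
  ...
  Step 9: counter = 9
Counter reached 9 -> halt
Total steps = 9

9


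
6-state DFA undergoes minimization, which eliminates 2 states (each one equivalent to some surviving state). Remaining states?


Original DFA: 6 states
Redundant states removed: 2
Minimized states = original - removed
= 6 - 2
= 4

4


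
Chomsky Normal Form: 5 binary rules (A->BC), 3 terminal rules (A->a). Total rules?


CNF allows two rule forms:
  A -> BC (binary): 5 rules
  A -> a (terminal): 3 rules
Total = 5 + 3 = 8

8


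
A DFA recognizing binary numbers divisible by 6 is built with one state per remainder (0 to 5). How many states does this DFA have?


Divisibility by 6 is tracked via the remainder mod 6: 0, 1, ..., 5
The construction assigns one state to each remainder
Number of remainders = 6

6


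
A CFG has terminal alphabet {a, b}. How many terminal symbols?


Terminal symbols: a, b
Counting each: a (#1), b (#2)
Total = 2

2


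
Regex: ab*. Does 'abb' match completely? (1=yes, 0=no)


Pattern: ab*
String: 'abb'
Pattern requires: exactly one 'a' followed by zero or more 'b's
First char is 'a' -> OK
Rest 'bb': all b's? Yes
Result: 1

1


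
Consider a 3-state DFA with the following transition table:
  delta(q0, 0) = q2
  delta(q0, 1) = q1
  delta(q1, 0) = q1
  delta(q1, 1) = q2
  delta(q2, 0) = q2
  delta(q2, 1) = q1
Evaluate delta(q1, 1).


Looking up transition function:
delta(q1, 1) in the table
Row: q1, Column: 1
Result: q2

q2


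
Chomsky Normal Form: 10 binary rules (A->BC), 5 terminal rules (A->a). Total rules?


CNF allows two rule forms:
  A -> BC (binary): 10 rules
  A -> a (terminal): 5 rules
Total = 10 + 5 = 15

15


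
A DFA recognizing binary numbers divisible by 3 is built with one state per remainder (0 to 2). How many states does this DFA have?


Divisibility by 3 is tracked via the remainder mod 3: 0, 1, ..., 2
The construction assigns one state to each remainder
Number of remainders = 3

3


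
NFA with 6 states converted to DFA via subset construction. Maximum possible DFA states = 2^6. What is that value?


NFA has 6 states
Subset construction: each DFA state = subset of NFA states
Maximum subsets = 2^6
2^6 = 64

64


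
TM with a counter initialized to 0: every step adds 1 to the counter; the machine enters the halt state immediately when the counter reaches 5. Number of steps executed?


Counter starts at 0. Counting sequence:
  Step 1: counter = 1
  Step 2: counter = 2
  Step 3: counter = 3
  Step 4: counter = 4
  Step 5: counter = 5
Counter reached 5 -> halt
Total steps = 5

5


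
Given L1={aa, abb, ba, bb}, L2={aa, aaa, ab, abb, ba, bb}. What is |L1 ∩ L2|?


L1 = {aa, abb, ba, bb}
L2 = {aa, aaa, ab, abb, ba, bb}
Checking each string in L1 against L2:
  'aa': in L2? Yes
  'abb': in L2? Yes
  'ba': in L2? Yes
  'bb': in L2? Yes
Intersection = {aa, abb, ba, bb}
|L1 ∩ L2| = 4

4


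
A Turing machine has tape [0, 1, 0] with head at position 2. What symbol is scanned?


Tape: [0, 1, 0]
Positions: 0 1 2
Values:    0 1 0
Head at position 2
tape[2] = 0

0


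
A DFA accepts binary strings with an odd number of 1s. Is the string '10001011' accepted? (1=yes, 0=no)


DFA has 2 states: q_even (start, accept=no) and q_odd
Processing string '10001011' character by character:
  Position 0: read '1', 1-count=1 -> q_odd
  Position 1: read '0', 1-count=1 -> q_odd (no change)
  Position 2: read '0', 1-count=1 -> q_odd (no change)
  Position 3: read '0', 1-count=1 -> q_odd (no change)
  Position 4: read '1', 1-count=2 -> q_even
  Position 5: read '0', 1-count=2 -> q_even (no change)
  Position 6: read '1', 1-count=3 -> q_odd
  Position 7: read '1', 1-count=4 -> q_even
Final state: q_even, total 1s = 4 (even); the DFA requires an odd count -> reject

0


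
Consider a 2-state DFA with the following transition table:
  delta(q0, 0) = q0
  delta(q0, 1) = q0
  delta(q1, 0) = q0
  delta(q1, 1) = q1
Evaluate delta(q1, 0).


Looking up transition function:
delta(q1, 0) in the table
Row: q1, Column: 0
Result: q0

q0


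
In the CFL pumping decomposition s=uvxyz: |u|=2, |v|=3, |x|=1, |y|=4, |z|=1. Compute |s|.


|s| = |u| + |v| + |x| + |y| + |z|
= 2 + 3 + 1 + 4 + 1
= 5 + 1 + 5
= 6 + 5
= 11

11


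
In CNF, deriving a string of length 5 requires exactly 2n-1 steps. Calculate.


Chomsky Normal Form derivation:
String length n = 5
Each step either:
  - Splits a nonterminal into two (n-1 such steps)
  - Converts a nonterminal to terminal (n such steps)
Total = (n-1) + n = 2n - 1
= 2(5) - 1
= 10 - 1
= 9

9


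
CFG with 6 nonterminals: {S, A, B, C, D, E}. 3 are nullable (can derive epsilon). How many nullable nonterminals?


Nonterminals: {S, A, B, C, D, E}
A nonterminal is nullable if it can derive epsilon
Counting nullable nonterminals: 3
Total nullable = 3

3


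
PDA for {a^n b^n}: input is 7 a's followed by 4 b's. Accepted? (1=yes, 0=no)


Language requires equal numbers of a's and b's
PDA pushes for each 'a', pops for each 'b'
Number of a's = 7
Number of b's = 4
7 != 4 -> Reject

0


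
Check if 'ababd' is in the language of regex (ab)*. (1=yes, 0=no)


Pattern: (ab)*
String: 'ababd'
Pattern requires: zero or more repetitions of 'ab'
Length 5 is odd -> cannot be (ab)* -> no match
Result: 0

0


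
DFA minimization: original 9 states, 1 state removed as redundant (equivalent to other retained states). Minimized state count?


Original DFA: 9 states
Redundant states removed: 1
Minimized states = original - removed
= 9 - 1
= 8

8


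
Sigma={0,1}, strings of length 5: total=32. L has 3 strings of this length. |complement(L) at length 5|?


Alphabet: {0,1}
String length: 5
Total strings of length 5 = 2^5 = 32
Strings in L = 3
Complement = total - |L|
= 32 - 3
= 29

29


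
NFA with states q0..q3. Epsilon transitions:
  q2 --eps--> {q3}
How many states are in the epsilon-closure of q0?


Starting from q0
Initialize closure = {q0}
q0 has no outgoing epsilon transitions -> nothing to add
Final closure: {q0}
Size = 1

1


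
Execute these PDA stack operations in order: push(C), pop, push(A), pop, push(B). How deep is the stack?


Tracing stack operations:
  push(C) -> stack = [C], depth=1
  pop -> removed C, stack = [], depth=0
  push(A) -> stack = [A], depth=1
  pop -> removed A, stack = [], depth=0
  push(B) -> stack = [B], depth=1
Final depth = 1

1


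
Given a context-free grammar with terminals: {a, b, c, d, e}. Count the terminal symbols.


Terminal symbols: a, b, c, d, e
Counting each: a (#1), b (#2), c (#3), d (#4), e (#5)
Total = 5

5


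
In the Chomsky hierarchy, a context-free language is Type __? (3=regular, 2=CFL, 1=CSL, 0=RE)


Chomsky hierarchy levels:
  Type 3: Regular (DFA/NFA/regex)
  Type 2: Context-free (PDA)
  Type 1: Context-sensitive
  Type 0: Recursively enumerable (TM)
'context-free' corresponds to Type 2

2


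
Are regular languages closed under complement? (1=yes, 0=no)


Regular languages are closed under all standard operations:
- Union: Yes (product construction)
- Intersection: Yes (product construction)
- Complement: Yes (swap accept/reject)
- Concatenation: Yes (NFA construction)
Operation: complement -> Closed

1


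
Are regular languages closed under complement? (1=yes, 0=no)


Regular languages are closed under:
- Union (DFA product construction)
- Intersection (DFA product construction)
- Complement (swap accept/reject states)
- Concatenation (NFA construction)
- Kleene star (NFA construction)
complement is in this list
Therefore: closed

1


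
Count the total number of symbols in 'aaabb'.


String: 'aaabb'
Counting characters:
  'a' appears 3 time(s)
  'b' appears 2 time(s)
Total length = 3 + 2 = 5

5


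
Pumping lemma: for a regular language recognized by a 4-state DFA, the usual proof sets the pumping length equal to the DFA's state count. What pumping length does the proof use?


Pumping lemma for regular languages (standard proof):
Take p = |Q|, the number of DFA states.
Any string of length >= |Q| passes through |Q|+1 states while reading its first |Q| symbols,
so by pigeonhole some state repeats, giving the loop that can be pumped.
Here |Q| = 4
Therefore the proof uses p = 4

4


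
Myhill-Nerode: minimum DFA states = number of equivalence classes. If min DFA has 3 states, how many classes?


Myhill-Nerode theorem:
Number of equivalence classes = number of states in minimal DFA
Minimal DFA states = 3
Therefore equivalence classes = 3

3


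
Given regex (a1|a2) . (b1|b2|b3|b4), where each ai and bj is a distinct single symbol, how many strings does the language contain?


First group: 2 alternatives
Second group: 4 alternatives
Concatenation: each choice from group 1 pairs with each from group 2
Total = 2 x 4 = 8

8


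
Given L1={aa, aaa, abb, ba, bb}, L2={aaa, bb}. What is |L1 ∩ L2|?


L1 = {aa, aaa, abb, ba, bb}
L2 = {aaa, bb}
Checking each string in L1 against L2:
  'aa': in L2? No
  'aaa': in L2? Yes
  'abb': in L2? No
  'ba': in L2? No
  'bb': in L2? Yes
Intersection = {aaa, bb}
|L1 ∩ L2| = 2

2


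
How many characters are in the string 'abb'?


String: 'abb'
Counting characters:
  'a' appears 1 time(s)
  'b' appears 2 time(s)
Total length = 1 + 2 = 3

3


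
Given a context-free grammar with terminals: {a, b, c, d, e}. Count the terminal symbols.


Terminal symbols: a, b, c, d, e
Counting each: a (#1), b (#2), c (#3), d (#4), e (#5)
Total = 5

5


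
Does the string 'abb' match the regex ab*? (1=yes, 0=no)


Pattern: ab*
String: 'abb'
Pattern requires: exactly one 'a' followed by zero or more 'b's
First char is 'a' -> OK
Rest 'bb': all b's? Yes
Result: 1

1


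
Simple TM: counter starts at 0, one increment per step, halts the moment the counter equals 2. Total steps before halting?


Counter starts at 0. Counting sequence:
  Step 1: counter = 1
  Step 2: counter = 2
Counter reached 2 -> halt
Total steps = 2

2


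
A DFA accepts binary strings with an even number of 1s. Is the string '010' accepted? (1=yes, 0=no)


DFA has 2 states: q_even (start, accept=yes) and q_odd
Processing string '010' character by character:
  Position 0: read '0', 1-count=0 -> q_even (no change)
  Position 1: read '1', 1-count=1 -> q_odd
  Position 2: read '0', 1-count=1 -> q_odd (no change)
Final state: q_odd, total 1s = 1 (odd); the DFA requires an even count -> reject

0


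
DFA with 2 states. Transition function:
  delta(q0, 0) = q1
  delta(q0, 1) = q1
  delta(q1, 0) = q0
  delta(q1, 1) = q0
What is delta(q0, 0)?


Looking up transition function:
delta(q0, 0) in the table
Row: q0, Column: 0
Result: q1

q1


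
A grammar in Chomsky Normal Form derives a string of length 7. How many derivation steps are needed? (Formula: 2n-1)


Chomsky Normal Form derivation:
String length n = 7
Each step either:
  - Splits a nonterminal into two (n-1 such steps)
  - Converts a nonterminal to terminal (n such steps)
Total = (n-1) + n = 2n - 1
= 2(7) - 1
= 14 - 1
= 13

13


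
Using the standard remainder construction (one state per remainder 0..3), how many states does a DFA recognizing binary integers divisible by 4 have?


Divisibility by 4 is tracked via the remainder mod 4: 0, 1, ..., 3
The construction assigns one state to each remainder
Number of remainders = 4

4


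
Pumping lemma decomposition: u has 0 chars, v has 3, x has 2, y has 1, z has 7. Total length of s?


|s| = |u| + |v| + |x| + |y| + |z|
= 0 + 3 + 2 + 1 + 7
= 3 + 2 + 8
= 5 + 8
= 13

13


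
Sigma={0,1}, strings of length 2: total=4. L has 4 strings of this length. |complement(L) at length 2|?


Alphabet: {0,1}
String length: 2
Total strings of length 2 = 2^2 = 4
Strings in L = 4
Complement = total - |L|
= 4 - 4
= 0

0


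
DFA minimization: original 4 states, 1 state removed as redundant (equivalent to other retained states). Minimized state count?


Original DFA: 4 states
Redundant states removed: 1
Minimized states = original - removed
= 4 - 1
= 3

3


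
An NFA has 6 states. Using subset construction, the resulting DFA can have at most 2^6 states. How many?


NFA has 6 states
Subset construction: each DFA state = subset of NFA states
Maximum subsets = 2^6
2^6 = 64

64


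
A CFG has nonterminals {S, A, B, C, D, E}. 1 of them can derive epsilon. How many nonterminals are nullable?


Nonterminals: {S, A, B, C, D, E}
A nonterminal is nullable if it can derive epsilon
Counting nullable nonterminals: 1
Total nullable = 1

1


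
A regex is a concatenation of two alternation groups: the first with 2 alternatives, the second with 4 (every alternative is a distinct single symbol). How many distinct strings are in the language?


First group: 2 alternatives
Second group: 4 alternatives
Concatenation: each choice from group 1 pairs with each from group 2
Total = 2 x 4 = 8

8


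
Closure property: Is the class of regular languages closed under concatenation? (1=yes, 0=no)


Regular languages are closed under all standard operations:
- Union: Yes (product construction)
- Intersection: Yes (product construction)
- Complement: Yes (swap accept/reject)
- Concatenation: Yes (NFA construction)
Operation: concatenation -> Closed

1


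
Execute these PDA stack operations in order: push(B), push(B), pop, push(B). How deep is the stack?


Tracing stack operations:
  push(B) -> stack = [B], depth=1
  push(B) -> stack = [B,B], depth=2
  pop -> removed B, stack = [B], depth=1
  push(B) -> stack = [B,B], depth=2
Final depth = 2

2


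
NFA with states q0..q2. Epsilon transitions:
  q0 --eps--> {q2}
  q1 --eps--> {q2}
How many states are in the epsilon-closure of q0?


Starting from q0
Initialize closure = {q0}
Follow epsilon from q0 -> add q2
Final closure: {q0, q2}
Size = 2

2


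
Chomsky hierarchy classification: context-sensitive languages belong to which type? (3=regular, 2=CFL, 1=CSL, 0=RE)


Chomsky hierarchy levels:
  Type 3: Regular (DFA/NFA/regex)
  Type 2: Context-free (PDA)
  Type 1: Context-sensitive
  Type 0: Recursively enumerable (TM)
'context-sensitive' corresponds to Type 1

1


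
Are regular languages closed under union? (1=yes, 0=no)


Regular languages are closed under:
- Union (DFA product construction)
- Intersection (DFA product construction)
- Complement (swap accept/reject states)
- Concatenation (NFA construction)
- Kleene star (NFA construction)
union is in this list
Therefore: closed

1


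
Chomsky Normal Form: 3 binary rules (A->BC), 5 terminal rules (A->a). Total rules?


CNF allows two rule forms:
  A -> BC (binary): 3 rules
  A -> a (terminal): 5 rules
Total = 3 + 5 = 8

8


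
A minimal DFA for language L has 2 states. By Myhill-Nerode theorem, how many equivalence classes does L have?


Myhill-Nerode theorem:
Number of equivalence classes = number of states in minimal DFA
Minimal DFA states = 2
Therefore equivalence classes = 2

2


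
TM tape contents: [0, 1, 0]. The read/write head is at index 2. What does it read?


Tape: [0, 1, 0]
Positions: 0 1 2
Values:    0 1 0
Head at position 2
tape[2] = 0

0


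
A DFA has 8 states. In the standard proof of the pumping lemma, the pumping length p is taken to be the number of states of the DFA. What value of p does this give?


Pumping lemma for regular languages (standard proof):
Take p = |Q|, the number of DFA states.
Any string of length >= |Q| passes through |Q|+1 states while reading its first |Q| symbols,
so by pigeonhole some state repeats, giving the loop that can be pumped.
Here |Q| = 8
Therefore the proof uses p = 8

8


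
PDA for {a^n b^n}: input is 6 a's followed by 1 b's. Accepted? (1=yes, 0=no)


Language requires equal numbers of a's and b's
PDA pushes for each 'a', pops for each 'b'
Number of a's = 6
Number of b's = 1
6 != 1 -> Reject

0


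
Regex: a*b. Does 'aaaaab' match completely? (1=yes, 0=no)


Pattern: a*b
String: 'aaaaab'
Pattern requires: zero or more 'a's followed by exactly one 'b'
Found 5 leading 'a's
Remaining: 'b'
Remaining is exactly 'b' -> match
Result: 1

1


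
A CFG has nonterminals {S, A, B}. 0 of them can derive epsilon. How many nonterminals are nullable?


Nonterminals: {S, A, B}
A nonterminal is nullable if it can derive epsilon
Counting nullable nonterminals: 0
Total nullable = 0

0


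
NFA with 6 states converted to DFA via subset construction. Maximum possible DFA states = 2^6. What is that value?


NFA has 6 states
Subset construction: each DFA state = subset of NFA states
Maximum subsets = 2^6
2^6 = 64

64


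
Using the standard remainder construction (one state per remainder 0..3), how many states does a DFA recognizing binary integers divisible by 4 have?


Divisibility by 4 is tracked via the remainder mod 4: 0, 1, ..., 3
The construction assigns one state to each remainder
Number of remainders = 4

4


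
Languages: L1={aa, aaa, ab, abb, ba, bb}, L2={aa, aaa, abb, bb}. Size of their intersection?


L1 = {aa, aaa, ab, abb, ba, bb}
L2 = {aa, aaa, abb, bb}
Checking each string in L1 against L2:
  'aa': in L2? Yes
  'aaa': in L2? Yes
  'ab': in L2? No
  'abb': in L2? Yes
  'ba': in L2? No
  'bb': in L2? Yes
Intersection = {aa, aaa, abb, bb}
|L1 ∩ L2| = 4

4


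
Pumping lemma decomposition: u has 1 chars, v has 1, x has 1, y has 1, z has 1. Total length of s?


|s| = |u| + |v| + |x| + |y| + |z|
= 1 + 1 + 1 + 1 + 1
= 2 + 1 + 2
= 3 + 2
= 5

5


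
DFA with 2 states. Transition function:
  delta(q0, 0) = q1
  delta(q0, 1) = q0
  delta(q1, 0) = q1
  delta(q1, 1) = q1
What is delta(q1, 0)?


Looking up transition function:
delta(q1, 0) in the table
Row: q1, Column: 0
Result: q1

q1


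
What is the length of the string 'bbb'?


String: 'bbb'
Counting characters:
  'b' appears 3 time(s)
Total length = 0 + 3 = 3

3


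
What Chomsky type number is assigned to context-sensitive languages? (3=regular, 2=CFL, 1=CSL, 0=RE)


Chomsky hierarchy levels:
  Type 3: Regular (DFA/NFA/regex)
  Type 2: Context-free (PDA)
  Type 1: Context-sensitive
  Type 0: Recursively enumerable (TM)
'context-sensitive' corresponds to Type 1

1


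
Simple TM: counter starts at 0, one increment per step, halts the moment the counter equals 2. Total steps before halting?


Counter starts at 0. Counting sequence:
  Step 1: counter = 1
  Step 2: counter = 2
Counter reached 2 -> halt
Total steps = 2

2


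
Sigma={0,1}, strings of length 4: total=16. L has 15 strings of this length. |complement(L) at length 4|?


Alphabet: {0,1}
String length: 4
Total strings of length 4 = 2^4 = 16
Strings in L = 15
Complement = total - |L|
= 16 - 15
= 1

1


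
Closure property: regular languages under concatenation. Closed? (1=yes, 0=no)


Regular languages are closed under:
- Union (DFA product construction)
- Intersection (DFA product construction)
- Complement (swap accept/reject states)
- Concatenation (NFA construction)
- Kleene star (NFA construction)
concatenation is in this list
Therefore: closed

1


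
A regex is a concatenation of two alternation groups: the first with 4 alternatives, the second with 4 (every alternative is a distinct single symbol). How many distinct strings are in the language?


First group: 4 alternatives
Second group: 4 alternatives
Concatenation: each choice from group 1 pairs with each from group 2
Total = 4 x 4 = 16

16


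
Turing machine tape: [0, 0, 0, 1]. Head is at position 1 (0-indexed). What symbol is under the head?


Tape: [0, 0, 0, 1]
Positions: 0 1 2 3
Values:    0 0 0 1
Head at position 1
tape[1] = 0

0


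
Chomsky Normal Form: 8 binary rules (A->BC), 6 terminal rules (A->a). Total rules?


CNF allows two rule forms:
  A -> BC (binary): 8 rules
  A -> a (terminal): 6 rules
Total = 8 + 6 = 14

14


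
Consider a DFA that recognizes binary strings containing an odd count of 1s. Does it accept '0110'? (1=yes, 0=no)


DFA has 2 states: q_even (start, accept=no) and q_odd
Processing string '0110' character by character:
  Position 0: read '0', 1-count=0 -> q_even (no change)
  Position 1: read '1', 1-count=1 -> q_odd
  Position 2: read '1', 1-count=2 -> q_even
  Position 3: read '0', 1-count=2 -> q_even (no change)
Final state: q_even, total 1s = 2 (even); the DFA requires an odd count -> reject

0


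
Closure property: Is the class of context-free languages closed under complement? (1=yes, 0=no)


CFL closure properties:
  Closed under: union, concatenation, Kleene star
  NOT closed under: intersection, complement
Operation 'complement' is in not-closed list -> No (not closed)

0


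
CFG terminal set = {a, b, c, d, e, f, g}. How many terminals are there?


Terminal symbols: a, b, c, d, e, f, g
Counting each: a (#1), b (#2), c (#3), d (#4), e (#5), f (#6), g (#7)
Total = 7

7


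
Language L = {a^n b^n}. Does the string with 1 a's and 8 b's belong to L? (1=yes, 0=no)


Language requires equal numbers of a's and b's
PDA pushes for each 'a', pops for each 'b'
Number of a's = 1
Number of b's = 8
1 != 8 -> Reject

0


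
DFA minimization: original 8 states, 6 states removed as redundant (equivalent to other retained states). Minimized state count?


Original DFA: 8 states
Redundant states removed: 6
Minimized states = original - removed
= 8 - 6
= 2

2


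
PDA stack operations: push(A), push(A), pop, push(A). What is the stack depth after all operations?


Tracing stack operations:
  push(A) -> stack = [A], depth=1
  push(A) -> stack = [A,A], depth=2
  pop -> removed A, stack = [A], depth=1
  push(A) -> stack = [A,A], depth=2
Final depth = 2

2


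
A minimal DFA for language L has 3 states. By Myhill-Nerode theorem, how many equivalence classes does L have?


Myhill-Nerode theorem:
Number of equivalence classes = number of states in minimal DFA
Minimal DFA states = 3
Therefore equivalence classes = 3

3


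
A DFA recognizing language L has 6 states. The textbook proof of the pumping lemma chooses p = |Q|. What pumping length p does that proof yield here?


Pumping lemma for regular languages (standard proof):
Take p = |Q|, the number of DFA states.
Any string of length >= |Q| passes through |Q|+1 states while reading its first |Q| symbols,
so by pigeonhole some state repeats, giving the loop that can be pumped.
Here |Q| = 6
Therefore the proof uses p = 6

6


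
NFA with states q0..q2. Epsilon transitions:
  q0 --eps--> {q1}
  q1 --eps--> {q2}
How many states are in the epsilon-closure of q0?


Starting from q0
Initialize closure = {q0}
Follow epsilon from q0 -> add q1
Follow epsilon from q1 -> add q2
Final closure: {q0, q1, q2}
Size = 3

3


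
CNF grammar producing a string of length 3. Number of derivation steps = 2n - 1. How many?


Chomsky Normal Form derivation:
String length n = 3
Each step either:
  - Splits a nonterminal into two (n-1 such steps)
  - Converts a nonterminal to terminal (n such steps)
Total = (n-1) + n = 2n - 1
= 2(3) - 1
= 6 - 1
= 5

5


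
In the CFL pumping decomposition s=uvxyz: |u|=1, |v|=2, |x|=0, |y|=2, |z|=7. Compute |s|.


|s| = |u| + |v| + |x| + |y| + |z|
= 1 + 2 + 0 + 2 + 7
= 3 + 0 + 9
= 3 + 9
= 12

12


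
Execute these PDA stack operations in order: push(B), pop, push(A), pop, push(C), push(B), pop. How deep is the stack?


Tracing stack operations:
  push(B) -> stack = [B], depth=1
  pop -> removed B, stack = [], depth=0
  push(A) -> stack = [A], depth=1
  pop -> removed A, stack = [], depth=0
  push(C) -> stack = [C], depth=1
  push(B) -> stack = [C,B], depth=2
  pop -> removed B, stack = [C], depth=1
Final depth = 1

1
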